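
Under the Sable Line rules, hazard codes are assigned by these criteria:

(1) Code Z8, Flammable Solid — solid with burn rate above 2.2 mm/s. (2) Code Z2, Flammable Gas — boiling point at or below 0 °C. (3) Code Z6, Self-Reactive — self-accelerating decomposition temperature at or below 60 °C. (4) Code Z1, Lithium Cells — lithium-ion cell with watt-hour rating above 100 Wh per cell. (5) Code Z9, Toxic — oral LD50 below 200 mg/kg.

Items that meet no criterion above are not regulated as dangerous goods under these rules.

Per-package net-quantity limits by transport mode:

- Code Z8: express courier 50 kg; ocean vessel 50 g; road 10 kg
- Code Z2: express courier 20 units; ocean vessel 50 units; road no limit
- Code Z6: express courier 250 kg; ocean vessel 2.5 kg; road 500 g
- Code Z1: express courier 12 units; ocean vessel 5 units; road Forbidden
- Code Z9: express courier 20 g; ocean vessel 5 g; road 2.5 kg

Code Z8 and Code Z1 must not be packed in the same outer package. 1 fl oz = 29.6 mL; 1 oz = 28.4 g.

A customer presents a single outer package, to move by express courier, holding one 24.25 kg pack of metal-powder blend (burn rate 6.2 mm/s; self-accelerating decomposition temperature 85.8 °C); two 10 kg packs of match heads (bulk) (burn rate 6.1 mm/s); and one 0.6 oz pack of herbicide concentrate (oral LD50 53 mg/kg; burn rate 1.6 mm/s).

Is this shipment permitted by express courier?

Burn rate 6.2 mm/s meets the Code Z8 criterion (Flammable Solid), so the metal-powder blend is Code Z8.
With burn rate 6.1 mm/s (> 2.2 mm/s), the match heads (bulk) fall in Code Z8.
The herbicide concentrate has oral LD50 53 mg/kg, which is < 200 mg/kg, so it is Code Z9 (Toxic).
Total Code Z8: 24.25 kg + (two 10 kg packs = 20 kg) = 44.25 kg.
44.25 kg ≤ 50 kg (express courier limit, Code Z8) — within limit.
Code Z9 quantity: one 0.6 oz pack = 17.04 g.
17.04 g is within the express courier limit of 20 g for Code Z9.
The segregation rule (Code Z8 with Code Z1) does not apply to Code Z8 with Code Z9.
Every hazard code is within its express courier limit and no segregation rule is violated.

Yes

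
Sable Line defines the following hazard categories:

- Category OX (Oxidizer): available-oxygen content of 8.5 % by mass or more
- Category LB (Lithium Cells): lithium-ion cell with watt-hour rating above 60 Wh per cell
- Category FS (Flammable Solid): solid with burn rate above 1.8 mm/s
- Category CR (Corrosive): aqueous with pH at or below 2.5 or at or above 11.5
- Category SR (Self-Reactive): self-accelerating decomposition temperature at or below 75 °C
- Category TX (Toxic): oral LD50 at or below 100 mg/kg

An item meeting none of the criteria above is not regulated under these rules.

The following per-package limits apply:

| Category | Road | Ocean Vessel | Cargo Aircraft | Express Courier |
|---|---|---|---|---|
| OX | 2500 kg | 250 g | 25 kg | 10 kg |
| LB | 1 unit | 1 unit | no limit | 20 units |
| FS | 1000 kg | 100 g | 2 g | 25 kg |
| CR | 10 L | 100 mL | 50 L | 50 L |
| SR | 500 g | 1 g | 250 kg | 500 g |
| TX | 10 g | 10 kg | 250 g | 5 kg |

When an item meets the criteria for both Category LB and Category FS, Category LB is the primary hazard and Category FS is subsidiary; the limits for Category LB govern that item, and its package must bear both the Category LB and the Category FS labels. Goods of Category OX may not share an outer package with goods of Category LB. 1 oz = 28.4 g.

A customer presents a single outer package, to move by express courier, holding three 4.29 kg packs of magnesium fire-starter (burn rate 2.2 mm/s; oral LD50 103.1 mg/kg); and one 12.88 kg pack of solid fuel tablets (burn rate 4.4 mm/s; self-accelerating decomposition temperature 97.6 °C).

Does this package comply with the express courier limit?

No

With burn rate 2.2 mm/s (> 1.8 mm/s), the magnesium fire-starter falls in Category FS.
The solid fuel tablets have burn rate 4.4 mm/s, which is > 1.8 mm/s, so they are Category FS (Flammable Solid).
Category FS net quantity: (three 4.29 kg packs = 12.87 kg) + 12.88 kg = 25.75 kg.
That exceeds the Category FS express courier limit of 25 kg.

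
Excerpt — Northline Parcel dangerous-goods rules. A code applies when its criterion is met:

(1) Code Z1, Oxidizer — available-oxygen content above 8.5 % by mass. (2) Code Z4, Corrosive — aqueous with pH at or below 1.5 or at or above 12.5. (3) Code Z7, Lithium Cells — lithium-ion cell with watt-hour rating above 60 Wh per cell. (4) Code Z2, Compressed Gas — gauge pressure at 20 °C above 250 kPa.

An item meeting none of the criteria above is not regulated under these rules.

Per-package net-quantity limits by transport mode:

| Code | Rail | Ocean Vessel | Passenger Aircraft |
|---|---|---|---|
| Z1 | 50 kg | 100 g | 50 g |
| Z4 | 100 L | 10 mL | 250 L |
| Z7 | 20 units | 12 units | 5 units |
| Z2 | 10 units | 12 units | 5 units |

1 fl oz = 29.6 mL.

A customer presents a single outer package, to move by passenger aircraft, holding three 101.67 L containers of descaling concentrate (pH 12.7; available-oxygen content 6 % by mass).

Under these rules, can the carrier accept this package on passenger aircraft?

No

The descaling concentrate has pH 12.7, which is ≥ 12.5, so it is Code Z4 (Corrosive).
Code Z4 quantity: three 101.67 L containers = 305.01 L.
305.01 L exceeds the passenger aircraft limit of 250 L for Code Z4.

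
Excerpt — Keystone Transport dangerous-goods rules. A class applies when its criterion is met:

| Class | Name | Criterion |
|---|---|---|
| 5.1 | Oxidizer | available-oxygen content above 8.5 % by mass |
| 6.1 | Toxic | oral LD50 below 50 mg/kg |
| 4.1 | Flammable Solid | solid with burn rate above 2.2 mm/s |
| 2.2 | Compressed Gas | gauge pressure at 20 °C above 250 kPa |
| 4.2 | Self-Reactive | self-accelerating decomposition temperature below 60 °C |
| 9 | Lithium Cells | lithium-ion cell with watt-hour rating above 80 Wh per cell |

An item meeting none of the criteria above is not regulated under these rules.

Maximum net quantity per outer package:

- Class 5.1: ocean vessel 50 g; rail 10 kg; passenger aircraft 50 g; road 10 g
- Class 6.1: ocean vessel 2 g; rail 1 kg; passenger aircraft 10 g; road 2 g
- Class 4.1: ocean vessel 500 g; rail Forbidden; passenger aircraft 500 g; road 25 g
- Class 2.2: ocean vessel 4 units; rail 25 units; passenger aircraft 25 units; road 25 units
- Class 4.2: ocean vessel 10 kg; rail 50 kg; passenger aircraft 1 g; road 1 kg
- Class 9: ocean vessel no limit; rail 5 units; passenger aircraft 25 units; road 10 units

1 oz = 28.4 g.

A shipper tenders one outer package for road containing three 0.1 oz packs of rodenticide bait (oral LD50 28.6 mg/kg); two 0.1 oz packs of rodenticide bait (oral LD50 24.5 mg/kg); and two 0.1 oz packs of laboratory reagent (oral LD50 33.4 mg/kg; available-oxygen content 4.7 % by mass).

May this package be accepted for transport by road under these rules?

Rodenticide bait: oral LD50 28.6 mg/kg < 50 mg/kg → Class 6.1 (Toxic).
The rodenticide bait has oral LD50 24.5 mg/kg, which is < 50 mg/kg, so it is Class 6.1 (Toxic).
The laboratory reagent has oral LD50 33.4 mg/kg, which is < 50 mg/kg, so it is Class 6.1 (Toxic).
Total Class 6.1: (three 0.1 oz packs = 8.52 g) + (two 0.1 oz packs = 5.68 g) + (two 0.1 oz packs = 5.68 g) = 19.88 g.
That exceeds the Class 6.1 road limit of 2 g.

No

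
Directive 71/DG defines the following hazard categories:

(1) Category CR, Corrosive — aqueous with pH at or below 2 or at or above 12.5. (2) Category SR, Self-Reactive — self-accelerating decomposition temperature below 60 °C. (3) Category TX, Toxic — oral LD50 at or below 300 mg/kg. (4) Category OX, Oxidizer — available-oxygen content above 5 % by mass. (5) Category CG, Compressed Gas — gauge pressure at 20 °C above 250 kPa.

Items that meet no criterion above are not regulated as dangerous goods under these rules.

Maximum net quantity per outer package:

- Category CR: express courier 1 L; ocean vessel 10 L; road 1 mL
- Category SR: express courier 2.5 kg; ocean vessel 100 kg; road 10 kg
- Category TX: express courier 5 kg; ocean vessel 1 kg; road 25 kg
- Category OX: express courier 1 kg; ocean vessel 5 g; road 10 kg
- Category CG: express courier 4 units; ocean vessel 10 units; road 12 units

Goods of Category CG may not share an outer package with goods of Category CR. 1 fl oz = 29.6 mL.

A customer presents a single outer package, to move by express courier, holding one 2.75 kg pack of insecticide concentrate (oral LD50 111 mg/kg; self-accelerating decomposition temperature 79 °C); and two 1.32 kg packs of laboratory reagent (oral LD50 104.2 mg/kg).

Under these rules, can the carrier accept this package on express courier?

No

With oral LD50 111 mg/kg (≤ 300 mg/kg), the insecticide concentrate falls in Category TX.
The laboratory reagent has oral LD50 104.2 mg/kg, which is ≤ 300 mg/kg, so it is Category TX (Toxic).
Total Category TX: 2.75 kg + (two 1.32 kg packs = 2.64 kg) = 5.39 kg.
5.39 kg exceeds the express courier limit of 5 kg for Category TX.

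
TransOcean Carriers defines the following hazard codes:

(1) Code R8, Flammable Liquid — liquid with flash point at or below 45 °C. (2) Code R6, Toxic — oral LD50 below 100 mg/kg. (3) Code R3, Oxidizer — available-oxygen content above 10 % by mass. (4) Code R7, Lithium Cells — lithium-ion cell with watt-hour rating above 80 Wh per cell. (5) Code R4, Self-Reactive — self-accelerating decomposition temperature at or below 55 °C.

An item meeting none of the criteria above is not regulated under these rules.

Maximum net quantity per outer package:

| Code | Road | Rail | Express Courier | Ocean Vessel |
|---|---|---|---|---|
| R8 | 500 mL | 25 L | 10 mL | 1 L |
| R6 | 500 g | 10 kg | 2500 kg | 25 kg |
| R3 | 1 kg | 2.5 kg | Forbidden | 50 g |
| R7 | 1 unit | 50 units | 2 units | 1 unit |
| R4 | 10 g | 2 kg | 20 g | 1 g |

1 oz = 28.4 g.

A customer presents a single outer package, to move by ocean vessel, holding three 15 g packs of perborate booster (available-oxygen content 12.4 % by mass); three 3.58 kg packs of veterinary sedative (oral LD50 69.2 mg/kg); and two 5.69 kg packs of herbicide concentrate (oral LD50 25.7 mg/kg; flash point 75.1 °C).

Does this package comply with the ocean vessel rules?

Yes

Available-oxygen content 12.4 % by mass meets the Code R3 criterion (Oxidizer), so the perborate booster is Code R3.
The veterinary sedative has oral LD50 69.2 mg/kg, which is < 100 mg/kg, so it is Code R6 (Toxic).
Oral LD50 25.7 mg/kg meets the Code R6 criterion (Toxic), so the herbicide concentrate is Code R6.
Code R6 net quantity: (three 3.58 kg packs = 10.74 kg) + (two 5.69 kg packs = 11.38 kg) = 22.12 kg.
22.12 kg is within the ocean vessel limit of 25 kg for Code R6.
Code R3 quantity: three 15 g packs = 45 g.
45 g is within the ocean vessel limit of 50 g for Code R3.
Every hazard code is within its ocean vessel limit and no segregation rule is violated.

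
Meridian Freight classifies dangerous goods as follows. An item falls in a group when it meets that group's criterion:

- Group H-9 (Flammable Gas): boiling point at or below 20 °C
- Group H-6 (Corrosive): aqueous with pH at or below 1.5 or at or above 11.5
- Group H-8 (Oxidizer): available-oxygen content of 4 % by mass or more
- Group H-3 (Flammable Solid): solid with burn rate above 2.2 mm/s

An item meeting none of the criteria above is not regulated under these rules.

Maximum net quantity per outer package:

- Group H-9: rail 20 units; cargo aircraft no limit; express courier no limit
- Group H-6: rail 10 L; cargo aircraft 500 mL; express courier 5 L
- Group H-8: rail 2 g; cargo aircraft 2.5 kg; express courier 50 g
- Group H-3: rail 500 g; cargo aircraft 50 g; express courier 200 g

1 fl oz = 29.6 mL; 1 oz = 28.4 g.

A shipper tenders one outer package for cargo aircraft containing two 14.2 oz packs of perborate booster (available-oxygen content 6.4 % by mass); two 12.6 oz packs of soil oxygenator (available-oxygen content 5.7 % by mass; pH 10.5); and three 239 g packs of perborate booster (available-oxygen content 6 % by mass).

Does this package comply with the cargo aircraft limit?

Available-oxygen content 6.4 % by mass meets the Group H-8 criterion (Oxidizer), so the perborate booster is Group H-8.
With available-oxygen content 5.7 % by mass (≥ 4 % by mass), the soil oxygenator falls in Group H-8.
With available-oxygen content 6 % by mass (≥ 4 % by mass), the perborate booster falls in Group H-8.
Group H-8 net quantity: (two 14.2 oz packs = 806.56 g) + (two 12.6 oz packs = 715.68 g) + (three 239 g packs = 717 g) = 2239.24 g.
2239.24 g ≤ 2.5 kg (cargo aircraft limit, Group H-8) — within limit.

Yes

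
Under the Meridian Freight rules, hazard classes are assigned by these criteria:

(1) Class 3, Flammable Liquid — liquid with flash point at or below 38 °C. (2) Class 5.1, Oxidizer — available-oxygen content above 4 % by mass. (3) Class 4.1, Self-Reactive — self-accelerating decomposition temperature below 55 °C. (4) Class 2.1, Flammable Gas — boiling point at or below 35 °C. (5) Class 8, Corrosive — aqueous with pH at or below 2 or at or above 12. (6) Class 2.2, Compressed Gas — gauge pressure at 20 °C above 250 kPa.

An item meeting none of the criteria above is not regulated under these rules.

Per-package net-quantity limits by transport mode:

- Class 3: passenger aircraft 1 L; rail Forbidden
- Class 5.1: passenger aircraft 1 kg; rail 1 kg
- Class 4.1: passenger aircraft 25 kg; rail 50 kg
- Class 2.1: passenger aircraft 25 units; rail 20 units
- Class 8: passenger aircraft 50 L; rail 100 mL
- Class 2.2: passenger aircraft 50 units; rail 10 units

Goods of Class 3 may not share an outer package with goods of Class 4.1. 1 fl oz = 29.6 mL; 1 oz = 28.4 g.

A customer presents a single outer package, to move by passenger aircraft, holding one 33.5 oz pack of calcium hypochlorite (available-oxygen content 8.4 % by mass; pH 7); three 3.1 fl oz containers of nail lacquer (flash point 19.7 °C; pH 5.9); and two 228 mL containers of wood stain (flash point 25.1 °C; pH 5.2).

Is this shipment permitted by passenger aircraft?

Calcium hypochlorite: available-oxygen content 8.4 % by mass > 4 % by mass → Class 5.1 (Oxidizer).
Flash point 19.7 °C meets the Class 3 criterion (Flammable Liquid), so the nail lacquer is Class 3.
The wood stain has flash point 25.1 °C, which is ≤ 38 °C, so it is Class 3 (Flammable Liquid).
Class 3 net quantity: (three 3.1 fl oz containers = 275.28 mL) + (two 228 mL containers = 456 mL) = 731.28 mL.
731.28 mL ≤ 1 L (passenger aircraft limit, Class 3) — within limit.
Class 5.1 quantity: one 33.5 oz pack = 951.4 g.
951.4 g is within the passenger aircraft limit of 1 kg for Class 5.1.
The segregation rule (Class 3 with Class 4.1) does not apply to Class 3 with Class 5.1.
Every hazard class is within its passenger aircraft limit and no segregation rule is violated.

Yes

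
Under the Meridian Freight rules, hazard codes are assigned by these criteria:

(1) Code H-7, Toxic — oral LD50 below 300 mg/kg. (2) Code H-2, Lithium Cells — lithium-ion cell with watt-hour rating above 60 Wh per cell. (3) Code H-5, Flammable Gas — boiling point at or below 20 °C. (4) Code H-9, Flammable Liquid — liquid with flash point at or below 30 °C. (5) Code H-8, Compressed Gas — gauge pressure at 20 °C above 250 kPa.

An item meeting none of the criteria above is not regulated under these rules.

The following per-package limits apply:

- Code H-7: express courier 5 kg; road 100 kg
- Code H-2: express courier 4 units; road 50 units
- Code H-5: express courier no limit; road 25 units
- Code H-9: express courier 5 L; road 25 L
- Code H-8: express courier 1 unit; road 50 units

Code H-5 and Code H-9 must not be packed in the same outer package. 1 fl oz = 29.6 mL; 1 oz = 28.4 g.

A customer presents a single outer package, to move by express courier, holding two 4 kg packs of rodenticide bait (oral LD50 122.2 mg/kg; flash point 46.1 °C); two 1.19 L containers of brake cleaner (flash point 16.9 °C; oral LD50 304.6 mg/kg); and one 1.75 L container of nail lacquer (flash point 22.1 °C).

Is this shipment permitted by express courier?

No

Oral LD50 122.2 mg/kg meets the Code H-7 criterion (Toxic), so the rodenticide bait is Code H-7.
Brake cleaner: flash point 16.9 °C ≤ 30 °C → Code H-9 (Flammable Liquid).
Flash point 22.1 °C meets the Code H-9 criterion (Flammable Liquid), so the nail lacquer is Code H-9.
Total Code H-9: (two 1.19 L containers = 2.38 L) + 1.75 L = 4.13 L.
4.13 L ≤ 5 L (express courier limit, Code H-9) — within limit.
Code H-7 quantity: two 4 kg packs = 8 kg.
8 kg > 5 kg (express courier limit, Code H-7) — over the limit.
The segregation rule (Code H-5 with Code H-9) does not apply to Code H-9 with Code H-7.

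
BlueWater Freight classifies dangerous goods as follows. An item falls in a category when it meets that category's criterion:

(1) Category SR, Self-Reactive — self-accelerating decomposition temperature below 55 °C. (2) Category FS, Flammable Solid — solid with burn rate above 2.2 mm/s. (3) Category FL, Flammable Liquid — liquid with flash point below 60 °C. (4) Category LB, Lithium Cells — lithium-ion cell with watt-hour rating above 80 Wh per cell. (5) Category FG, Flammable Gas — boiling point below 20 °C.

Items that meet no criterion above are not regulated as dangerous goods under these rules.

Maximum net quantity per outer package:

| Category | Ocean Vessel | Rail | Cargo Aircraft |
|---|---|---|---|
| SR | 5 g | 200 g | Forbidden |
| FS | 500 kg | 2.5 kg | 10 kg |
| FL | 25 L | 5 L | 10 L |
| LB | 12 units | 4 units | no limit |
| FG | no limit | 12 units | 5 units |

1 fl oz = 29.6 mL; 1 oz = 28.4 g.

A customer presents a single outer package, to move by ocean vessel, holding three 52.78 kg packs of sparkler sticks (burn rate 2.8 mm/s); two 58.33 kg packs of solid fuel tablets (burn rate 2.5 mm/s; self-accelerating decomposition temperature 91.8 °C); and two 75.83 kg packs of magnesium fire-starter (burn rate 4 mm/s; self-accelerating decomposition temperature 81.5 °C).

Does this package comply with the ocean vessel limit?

Sparkler sticks: burn rate 2.8 mm/s > 2.2 mm/s → Category FS (Flammable Solid).
With burn rate 2.5 mm/s (> 2.2 mm/s), the solid fuel tablets fall in Category FS.
Magnesium fire-starter: burn rate 4 mm/s > 2.2 mm/s → Category FS (Flammable Solid).
Total Category FS: (three 52.78 kg packs = 158.34 kg) + (two 58.33 kg packs = 116.66 kg) + (two 75.83 kg packs = 151.66 kg) = 426.66 kg.
426.66 kg ≤ 500 kg (ocean vessel limit, Category FS) — within limit.

Yes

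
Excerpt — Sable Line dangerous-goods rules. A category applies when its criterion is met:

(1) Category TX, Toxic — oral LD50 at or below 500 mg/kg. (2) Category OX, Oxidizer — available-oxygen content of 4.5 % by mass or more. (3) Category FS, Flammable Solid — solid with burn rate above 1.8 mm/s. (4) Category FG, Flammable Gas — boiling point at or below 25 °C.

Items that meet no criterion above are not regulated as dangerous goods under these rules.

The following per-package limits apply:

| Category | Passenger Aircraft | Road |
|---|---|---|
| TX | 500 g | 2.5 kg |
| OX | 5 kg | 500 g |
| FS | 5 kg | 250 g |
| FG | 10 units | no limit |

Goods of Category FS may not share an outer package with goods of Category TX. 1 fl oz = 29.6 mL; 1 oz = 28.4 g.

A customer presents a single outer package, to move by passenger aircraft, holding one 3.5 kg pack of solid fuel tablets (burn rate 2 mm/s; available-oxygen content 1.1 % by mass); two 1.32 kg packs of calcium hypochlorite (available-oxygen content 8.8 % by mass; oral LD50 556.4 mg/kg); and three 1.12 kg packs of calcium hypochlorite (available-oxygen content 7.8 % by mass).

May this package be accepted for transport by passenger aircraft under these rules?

Solid fuel tablets: burn rate 2 mm/s > 1.8 mm/s → Category FS (Flammable Solid).
With available-oxygen content 8.8 % by mass (≥ 4.5 % by mass), the calcium hypochlorite falls in Category OX.
With available-oxygen content 7.8 % by mass (≥ 4.5 % by mass), the calcium hypochlorite falls in Category OX.
Category OX net quantity: (two 1.32 kg packs = 2.64 kg) + (three 1.12 kg packs = 3.36 kg) = 6 kg.
That exceeds the Category OX passenger aircraft limit of 5 kg.
Category FS quantity: 3.5 kg.
3.5 kg is within the passenger aircraft limit of 5 kg for Category FS.
The segregation rule (Category FS with Category TX) does not apply to Category OX with Category FS.

No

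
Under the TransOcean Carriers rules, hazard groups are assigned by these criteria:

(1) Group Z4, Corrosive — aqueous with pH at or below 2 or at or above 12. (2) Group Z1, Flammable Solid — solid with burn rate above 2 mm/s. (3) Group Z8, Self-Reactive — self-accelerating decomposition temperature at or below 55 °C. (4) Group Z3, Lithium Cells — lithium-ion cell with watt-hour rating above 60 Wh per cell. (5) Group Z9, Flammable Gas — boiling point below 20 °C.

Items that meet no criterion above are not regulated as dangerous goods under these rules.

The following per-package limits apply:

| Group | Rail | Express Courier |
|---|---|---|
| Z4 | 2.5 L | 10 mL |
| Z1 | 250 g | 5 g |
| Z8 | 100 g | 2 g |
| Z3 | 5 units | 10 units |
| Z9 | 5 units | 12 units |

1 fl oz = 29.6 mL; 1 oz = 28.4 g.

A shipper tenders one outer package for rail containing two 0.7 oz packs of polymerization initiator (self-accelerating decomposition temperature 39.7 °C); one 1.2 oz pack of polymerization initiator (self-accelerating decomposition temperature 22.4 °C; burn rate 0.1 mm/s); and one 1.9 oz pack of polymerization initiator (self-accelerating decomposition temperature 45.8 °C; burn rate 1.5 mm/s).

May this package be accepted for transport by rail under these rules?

Self-accelerating decomposition temperature 39.7 °C meets the Group Z8 criterion (Self-Reactive), so the polymerization initiator is Group Z8.
The polymerization initiator has self-accelerating decomposition temperature 22.4 °C, which is ≤ 55 °C, so it is Group Z8 (Self-Reactive).
The polymerization initiator has self-accelerating decomposition temperature 45.8 °C, which is ≤ 55 °C, so it is Group Z8 (Self-Reactive).
Group Z8 net quantity: (two 0.7 oz packs = 39.76 g) + (one 1.2 oz pack = 34.08 g) + (one 1.9 oz pack = 53.96 g) = 127.8 g.
That exceeds the Group Z8 rail limit of 100 g.

No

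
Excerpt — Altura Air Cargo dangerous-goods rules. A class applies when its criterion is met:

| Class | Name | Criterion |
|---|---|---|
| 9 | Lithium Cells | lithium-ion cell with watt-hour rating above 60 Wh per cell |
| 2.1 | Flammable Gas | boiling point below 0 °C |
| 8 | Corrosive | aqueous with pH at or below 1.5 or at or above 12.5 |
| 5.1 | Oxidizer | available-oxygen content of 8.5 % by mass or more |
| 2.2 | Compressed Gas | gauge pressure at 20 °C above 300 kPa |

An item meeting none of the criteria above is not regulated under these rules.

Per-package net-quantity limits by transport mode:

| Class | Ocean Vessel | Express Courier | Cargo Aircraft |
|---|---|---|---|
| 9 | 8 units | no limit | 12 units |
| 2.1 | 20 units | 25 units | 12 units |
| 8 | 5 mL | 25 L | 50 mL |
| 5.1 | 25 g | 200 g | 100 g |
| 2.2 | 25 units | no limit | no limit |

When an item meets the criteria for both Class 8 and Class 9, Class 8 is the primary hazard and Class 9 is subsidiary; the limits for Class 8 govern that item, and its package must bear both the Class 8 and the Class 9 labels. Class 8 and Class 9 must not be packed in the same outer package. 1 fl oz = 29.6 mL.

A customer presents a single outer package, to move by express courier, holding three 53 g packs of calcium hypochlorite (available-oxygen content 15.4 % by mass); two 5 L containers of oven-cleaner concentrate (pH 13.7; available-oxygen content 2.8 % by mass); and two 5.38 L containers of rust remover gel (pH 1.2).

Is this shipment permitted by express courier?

With available-oxygen content 15.4 % by mass (≥ 8.5 % by mass), the calcium hypochlorite falls in Class 5.1.
The oven-cleaner concentrate has pH 13.7, which is ≥ 12.5, so it is Class 8 (Corrosive).
The rust remover gel has pH 1.2, which is ≤ 1.5, so it is Class 8 (Corrosive).
Total Class 8: (two 5 L containers = 10 L) + (two 5.38 L containers = 10.76 L) = 20.76 L.
20.76 L ≤ 25 L (express courier limit, Class 8) — within limit.
Class 5.1 quantity: three 53 g packs = 159 g.
159 g ≤ 200 g (express courier limit, Class 5.1) — within limit.
The segregation rule (Class 8 with Class 9) does not apply to Class 8 with Class 5.1.
Every hazard class is within its express courier limit and no segregation rule is violated.

Yes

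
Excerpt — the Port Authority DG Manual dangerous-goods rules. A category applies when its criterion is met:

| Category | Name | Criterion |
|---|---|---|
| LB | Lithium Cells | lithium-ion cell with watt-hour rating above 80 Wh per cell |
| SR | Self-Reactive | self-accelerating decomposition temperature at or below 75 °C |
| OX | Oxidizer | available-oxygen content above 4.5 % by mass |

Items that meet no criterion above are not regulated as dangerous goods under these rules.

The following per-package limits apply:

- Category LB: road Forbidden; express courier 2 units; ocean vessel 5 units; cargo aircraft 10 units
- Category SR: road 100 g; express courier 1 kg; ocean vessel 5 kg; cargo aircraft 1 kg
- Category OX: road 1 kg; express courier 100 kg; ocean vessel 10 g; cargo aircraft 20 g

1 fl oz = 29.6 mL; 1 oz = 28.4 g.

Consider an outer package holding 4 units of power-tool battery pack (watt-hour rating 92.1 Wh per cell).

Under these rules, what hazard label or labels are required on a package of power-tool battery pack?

Watt-hour rating 92.1 Wh per cell meets the Category LB criterion (Lithium Cells), so the power-tool battery pack is Category LB.
Only the Category LB label is required.

Category LB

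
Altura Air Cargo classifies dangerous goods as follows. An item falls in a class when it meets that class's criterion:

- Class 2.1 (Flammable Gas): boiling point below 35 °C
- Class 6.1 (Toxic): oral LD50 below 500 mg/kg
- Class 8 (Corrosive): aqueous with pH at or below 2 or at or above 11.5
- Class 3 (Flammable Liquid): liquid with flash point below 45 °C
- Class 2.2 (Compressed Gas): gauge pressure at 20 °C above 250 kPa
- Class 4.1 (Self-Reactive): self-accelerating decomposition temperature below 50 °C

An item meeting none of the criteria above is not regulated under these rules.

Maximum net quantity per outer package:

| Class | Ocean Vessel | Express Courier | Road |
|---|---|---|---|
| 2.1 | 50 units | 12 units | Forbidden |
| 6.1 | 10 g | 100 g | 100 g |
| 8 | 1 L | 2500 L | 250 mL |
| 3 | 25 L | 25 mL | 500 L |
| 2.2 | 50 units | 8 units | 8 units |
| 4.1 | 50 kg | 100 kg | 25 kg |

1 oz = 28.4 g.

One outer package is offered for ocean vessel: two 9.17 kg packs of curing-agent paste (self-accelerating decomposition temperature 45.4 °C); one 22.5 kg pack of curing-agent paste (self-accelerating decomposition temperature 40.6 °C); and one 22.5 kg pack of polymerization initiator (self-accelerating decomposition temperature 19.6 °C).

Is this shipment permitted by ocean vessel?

No

The curing-agent paste has self-accelerating decomposition temperature 45.4 °C, which is < 50 °C, so it is Class 4.1 (Self-Reactive).
With self-accelerating decomposition temperature 40.6 °C (< 50 °C), the curing-agent paste falls in Class 4.1.
Self-accelerating decomposition temperature 19.6 °C meets the Class 4.1 criterion (Self-Reactive), so the polymerization initiator is Class 4.1.
Class 4.1 net quantity: (two 9.17 kg packs = 18.34 kg) + 22.5 kg + 22.5 kg = 63.34 kg.
That exceeds the Class 4.1 ocean vessel limit of 50 kg.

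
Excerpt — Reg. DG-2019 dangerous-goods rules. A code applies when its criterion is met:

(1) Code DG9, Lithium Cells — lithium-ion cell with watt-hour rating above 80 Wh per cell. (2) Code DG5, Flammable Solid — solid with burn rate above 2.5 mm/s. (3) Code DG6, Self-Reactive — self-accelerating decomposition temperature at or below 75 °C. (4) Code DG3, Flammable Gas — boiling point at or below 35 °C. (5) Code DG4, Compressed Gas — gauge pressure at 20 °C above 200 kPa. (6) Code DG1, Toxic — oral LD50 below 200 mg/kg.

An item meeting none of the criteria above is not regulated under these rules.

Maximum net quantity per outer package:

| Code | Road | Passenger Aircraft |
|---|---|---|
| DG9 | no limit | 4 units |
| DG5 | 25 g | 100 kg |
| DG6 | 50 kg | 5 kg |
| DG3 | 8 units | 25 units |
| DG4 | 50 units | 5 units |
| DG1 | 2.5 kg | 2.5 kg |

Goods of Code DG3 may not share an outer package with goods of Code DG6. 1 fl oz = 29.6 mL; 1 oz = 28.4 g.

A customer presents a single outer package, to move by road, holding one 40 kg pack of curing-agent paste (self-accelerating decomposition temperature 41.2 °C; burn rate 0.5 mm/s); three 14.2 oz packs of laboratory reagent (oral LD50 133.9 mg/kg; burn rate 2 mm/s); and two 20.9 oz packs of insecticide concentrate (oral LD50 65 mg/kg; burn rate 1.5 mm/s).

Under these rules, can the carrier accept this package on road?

The curing-agent paste has self-accelerating decomposition temperature 41.2 °C, which is ≤ 75 °C, so it is Code DG6 (Self-Reactive).
With oral LD50 133.9 mg/kg (< 200 mg/kg), the laboratory reagent falls in Code DG1.
The insecticide concentrate has oral LD50 65 mg/kg, which is < 200 mg/kg, so it is Code DG1 (Toxic).
Total Code DG1: (three 14.2 oz packs = 1209.84 g) + (two 20.9 oz packs = 1187.12 g) = 2396.96 g.
2396.96 g is within the road limit of 2.5 kg for Code DG1.
Code DG6 quantity: 40 kg.
40 kg is within the road limit of 50 kg for Code DG6.
The segregation rule (Code DG3 with Code DG6) does not apply to Code DG1 with Code DG6.
Every hazard code is within its road limit and no segregation rule is violated.

Yes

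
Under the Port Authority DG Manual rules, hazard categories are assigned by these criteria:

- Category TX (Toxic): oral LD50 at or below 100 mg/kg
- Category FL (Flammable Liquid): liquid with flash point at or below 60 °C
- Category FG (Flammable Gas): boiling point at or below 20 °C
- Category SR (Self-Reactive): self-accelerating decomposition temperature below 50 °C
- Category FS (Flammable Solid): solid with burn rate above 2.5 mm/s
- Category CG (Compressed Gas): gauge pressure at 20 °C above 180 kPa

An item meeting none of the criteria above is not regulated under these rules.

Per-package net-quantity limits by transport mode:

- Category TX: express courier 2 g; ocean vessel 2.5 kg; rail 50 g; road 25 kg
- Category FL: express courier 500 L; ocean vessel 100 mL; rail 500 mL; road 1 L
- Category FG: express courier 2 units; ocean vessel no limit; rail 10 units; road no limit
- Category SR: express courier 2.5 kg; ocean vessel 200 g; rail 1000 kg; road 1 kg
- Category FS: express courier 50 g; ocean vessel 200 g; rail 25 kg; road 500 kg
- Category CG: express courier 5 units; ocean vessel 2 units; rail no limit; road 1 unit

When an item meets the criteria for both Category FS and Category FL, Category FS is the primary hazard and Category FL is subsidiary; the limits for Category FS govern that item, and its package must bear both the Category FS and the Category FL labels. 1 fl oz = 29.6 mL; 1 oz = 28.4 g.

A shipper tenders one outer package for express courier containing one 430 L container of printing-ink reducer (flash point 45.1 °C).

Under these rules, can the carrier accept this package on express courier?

Printing-ink reducer: flash point 45.1 °C ≤ 60 °C → Category FL (Flammable Liquid).
Category FL quantity: 430 L.
430 L is within the express courier limit of 500 L for Category FL.

Yes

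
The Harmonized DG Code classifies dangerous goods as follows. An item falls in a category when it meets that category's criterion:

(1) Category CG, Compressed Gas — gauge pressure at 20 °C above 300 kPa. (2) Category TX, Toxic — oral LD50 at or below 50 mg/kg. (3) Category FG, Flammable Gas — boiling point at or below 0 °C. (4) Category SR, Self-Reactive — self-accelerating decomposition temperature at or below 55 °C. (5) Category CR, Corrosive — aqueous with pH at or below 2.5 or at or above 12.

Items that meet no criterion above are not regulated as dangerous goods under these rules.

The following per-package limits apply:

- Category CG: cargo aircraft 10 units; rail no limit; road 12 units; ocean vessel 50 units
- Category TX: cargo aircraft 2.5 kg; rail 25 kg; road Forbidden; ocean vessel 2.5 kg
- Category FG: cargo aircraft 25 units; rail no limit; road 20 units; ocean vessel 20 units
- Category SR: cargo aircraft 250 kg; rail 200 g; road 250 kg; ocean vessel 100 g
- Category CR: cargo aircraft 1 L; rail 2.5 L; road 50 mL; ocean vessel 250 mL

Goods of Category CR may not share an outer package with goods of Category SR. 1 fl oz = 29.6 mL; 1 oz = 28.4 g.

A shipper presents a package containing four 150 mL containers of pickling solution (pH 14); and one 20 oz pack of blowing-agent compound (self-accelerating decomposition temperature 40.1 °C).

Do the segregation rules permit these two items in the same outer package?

No

The pickling solution has pH 14, which is ≥ 12, so it is Category CR (Corrosive).
With self-accelerating decomposition temperature 40.1 °C (≤ 55 °C), the blowing-agent compound falls in Category SR.
Category CR and Category SR may not share an outer package.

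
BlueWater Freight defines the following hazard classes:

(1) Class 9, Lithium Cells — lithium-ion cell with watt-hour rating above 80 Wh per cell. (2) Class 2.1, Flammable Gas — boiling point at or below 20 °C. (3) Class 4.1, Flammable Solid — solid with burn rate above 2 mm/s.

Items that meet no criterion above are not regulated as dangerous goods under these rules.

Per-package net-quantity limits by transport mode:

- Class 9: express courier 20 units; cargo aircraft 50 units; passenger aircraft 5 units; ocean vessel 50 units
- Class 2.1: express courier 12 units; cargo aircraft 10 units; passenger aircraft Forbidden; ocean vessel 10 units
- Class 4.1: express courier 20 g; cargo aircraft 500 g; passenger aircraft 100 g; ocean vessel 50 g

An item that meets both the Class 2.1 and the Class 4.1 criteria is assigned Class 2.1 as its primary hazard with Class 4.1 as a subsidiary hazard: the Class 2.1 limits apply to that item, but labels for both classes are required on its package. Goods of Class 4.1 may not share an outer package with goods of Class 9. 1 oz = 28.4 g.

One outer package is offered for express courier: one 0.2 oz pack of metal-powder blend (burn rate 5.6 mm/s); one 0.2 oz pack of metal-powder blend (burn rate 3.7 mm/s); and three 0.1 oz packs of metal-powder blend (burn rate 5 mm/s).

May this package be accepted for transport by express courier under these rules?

Yes

The metal-powder blend has burn rate 5.6 mm/s, which is > 2 mm/s, so it is Class 4.1 (Flammable Solid).
Metal-powder blend: burn rate 3.7 mm/s > 2 mm/s → Class 4.1 (Flammable Solid).
With burn rate 5 mm/s (> 2 mm/s), the metal-powder blend falls in Class 4.1.
Total Class 4.1: (one 0.2 oz pack = 5.68 g) + (one 0.2 oz pack = 5.68 g) + (three 0.1 oz packs = 8.52 g) = 19.88 g.
19.88 g ≤ 20 g (express courier limit, Class 4.1) — within limit.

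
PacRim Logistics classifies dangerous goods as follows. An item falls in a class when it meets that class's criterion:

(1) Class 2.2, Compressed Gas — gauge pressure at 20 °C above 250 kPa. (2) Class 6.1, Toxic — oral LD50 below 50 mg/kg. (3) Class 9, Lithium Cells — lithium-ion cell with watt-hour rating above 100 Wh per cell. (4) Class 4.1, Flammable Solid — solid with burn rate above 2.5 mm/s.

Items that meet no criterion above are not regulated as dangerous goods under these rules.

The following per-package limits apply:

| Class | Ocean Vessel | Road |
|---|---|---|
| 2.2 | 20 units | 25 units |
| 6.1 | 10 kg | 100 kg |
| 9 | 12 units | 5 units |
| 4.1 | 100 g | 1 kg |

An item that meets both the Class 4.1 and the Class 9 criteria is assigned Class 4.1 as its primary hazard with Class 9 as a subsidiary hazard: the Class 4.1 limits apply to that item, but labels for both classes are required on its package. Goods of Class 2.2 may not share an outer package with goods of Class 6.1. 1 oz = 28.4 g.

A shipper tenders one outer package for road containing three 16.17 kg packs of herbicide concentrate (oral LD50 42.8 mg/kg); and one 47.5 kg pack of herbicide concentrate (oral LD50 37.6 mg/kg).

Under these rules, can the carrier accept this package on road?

Yes

The herbicide concentrate has oral LD50 42.8 mg/kg, which is < 50 mg/kg, so it is Class 6.1 (Toxic).
The herbicide concentrate has oral LD50 37.6 mg/kg, which is < 50 mg/kg, so it is Class 6.1 (Toxic).
Class 6.1 net quantity: (three 16.17 kg packs = 48.51 kg) + 47.5 kg = 96.01 kg.
That is within the Class 6.1 road limit of 100 kg.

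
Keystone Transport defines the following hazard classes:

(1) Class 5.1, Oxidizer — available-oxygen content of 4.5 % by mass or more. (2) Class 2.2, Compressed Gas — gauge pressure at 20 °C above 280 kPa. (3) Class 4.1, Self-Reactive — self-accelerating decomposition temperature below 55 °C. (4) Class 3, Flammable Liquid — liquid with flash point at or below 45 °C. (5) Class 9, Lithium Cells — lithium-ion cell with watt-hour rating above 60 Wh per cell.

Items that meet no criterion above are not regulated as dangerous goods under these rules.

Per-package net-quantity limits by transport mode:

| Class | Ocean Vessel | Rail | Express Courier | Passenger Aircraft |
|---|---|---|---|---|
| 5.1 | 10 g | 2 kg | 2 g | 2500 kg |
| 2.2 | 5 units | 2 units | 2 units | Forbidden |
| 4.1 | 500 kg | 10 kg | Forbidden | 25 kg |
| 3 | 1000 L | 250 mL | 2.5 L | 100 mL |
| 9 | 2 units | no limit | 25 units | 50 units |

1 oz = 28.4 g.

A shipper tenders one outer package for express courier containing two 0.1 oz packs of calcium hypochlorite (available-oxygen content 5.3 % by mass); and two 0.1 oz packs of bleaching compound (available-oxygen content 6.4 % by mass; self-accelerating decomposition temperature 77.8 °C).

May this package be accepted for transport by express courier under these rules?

No

With available-oxygen content 5.3 % by mass (≥ 4.5 % by mass), the calcium hypochlorite falls in Class 5.1.
With available-oxygen content 6.4 % by mass (≥ 4.5 % by mass), the bleaching compound falls in Class 5.1.
Class 5.1 net quantity: (two 0.1 oz packs = 5.68 g) + (two 0.1 oz packs = 5.68 g) = 11.36 g.
That exceeds the Class 5.1 express courier limit of 2 g.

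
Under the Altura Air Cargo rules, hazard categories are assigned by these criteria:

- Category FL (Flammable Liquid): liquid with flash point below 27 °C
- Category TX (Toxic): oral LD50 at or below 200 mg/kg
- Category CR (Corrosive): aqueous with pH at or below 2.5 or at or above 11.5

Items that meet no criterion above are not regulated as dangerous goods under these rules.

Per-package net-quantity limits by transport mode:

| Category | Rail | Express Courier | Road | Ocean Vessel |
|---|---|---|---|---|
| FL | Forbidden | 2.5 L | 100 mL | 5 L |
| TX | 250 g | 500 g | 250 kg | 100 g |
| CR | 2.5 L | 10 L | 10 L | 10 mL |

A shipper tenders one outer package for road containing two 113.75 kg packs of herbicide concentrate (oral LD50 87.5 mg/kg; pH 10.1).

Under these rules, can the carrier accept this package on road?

With oral LD50 87.5 mg/kg (≤ 200 mg/kg), the herbicide concentrate falls in Category TX.
Category TX quantity: two 113.75 kg packs = 227.5 kg.
That is within the Category TX road limit of 250 kg.

Yes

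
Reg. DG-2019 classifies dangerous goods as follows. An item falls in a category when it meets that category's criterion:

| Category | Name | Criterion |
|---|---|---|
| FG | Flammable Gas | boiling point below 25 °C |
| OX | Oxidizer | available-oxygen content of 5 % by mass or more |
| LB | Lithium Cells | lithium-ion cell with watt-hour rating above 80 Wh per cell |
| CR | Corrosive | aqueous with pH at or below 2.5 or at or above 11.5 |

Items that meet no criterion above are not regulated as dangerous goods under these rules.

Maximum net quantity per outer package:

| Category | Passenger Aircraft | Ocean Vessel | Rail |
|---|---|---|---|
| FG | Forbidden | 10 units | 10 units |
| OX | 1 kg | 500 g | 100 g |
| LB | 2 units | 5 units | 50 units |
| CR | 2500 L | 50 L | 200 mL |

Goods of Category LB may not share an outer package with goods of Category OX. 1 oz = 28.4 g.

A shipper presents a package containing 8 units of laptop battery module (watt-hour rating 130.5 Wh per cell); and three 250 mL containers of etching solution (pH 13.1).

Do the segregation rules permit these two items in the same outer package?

The laptop battery module has watt-hour rating 130.5 Wh per cell, which is > 80 Wh per cell, so it is Category LB (Lithium Cells).
The etching solution has pH 13.1, which is ≥ 11.5, so it is Category CR (Corrosive).
No segregation rule bars Category LB with Category CR.

Yes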